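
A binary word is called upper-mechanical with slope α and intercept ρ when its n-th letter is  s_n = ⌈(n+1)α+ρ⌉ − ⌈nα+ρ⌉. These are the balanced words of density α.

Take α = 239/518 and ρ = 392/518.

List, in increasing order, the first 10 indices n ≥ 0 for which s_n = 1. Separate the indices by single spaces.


0 2 4 7 9 11 13 15 17 20

n=0: ⌈631/518⌉−⌈392/518⌉ = 2−1 = 1  ← one
n=1: ⌈870/518⌉−⌈631/518⌉ = 2−2 = 0
n=2: ⌈1109/518⌉−⌈870/518⌉ = 3−2 = 1  ← one
n=3: ⌈1348/518⌉−⌈1109/518⌉ = 3−3 = 0
n=4: ⌈1587/518⌉−⌈1348/518⌉ = 4−3 = 1  ← one
n=5: ⌈1826/518⌉−⌈1587/518⌉ = 4−4 = 0
n=6: ⌈2065/518⌉−⌈1826/518⌉ = 4−4 = 0
n=7: ⌈2304/518⌉−⌈2065/518⌉ = 5−4 = 1  ← one
n=8: ⌈2543/518⌉−⌈2304/518⌉ = 5−5 = 0
n=9: ⌈2782/518⌉−⌈2543/518⌉ = 6−5 = 1  ← one
n=10: ⌈3021/518⌉−⌈2782/518⌉ = 6−6 = 0
n=11: ⌈3260/518⌉−⌈3021/518⌉ = 7−6 = 1  ← one
n=12: ⌈3499/518⌉−⌈3260/518⌉ = 7−7 = 0
n=13: ⌈3738/518⌉−⌈3499/518⌉ = 8−7 = 1  ← one
n=14: ⌈3977/518⌉−⌈3738/518⌉ = 8−8 = 0
n=15: ⌈4216/518⌉−⌈3977/518⌉ = 9−8 = 1  ← one
n=16: ⌈4455/518⌉−⌈4216/518⌉ = 9−9 = 0
n=17: ⌈4694/518⌉−⌈4455/518⌉ = 10−9 = 1  ← one
n=18: ⌈4933/518⌉−⌈4694/518⌉ = 10−10 = 0
n=19: ⌈5172/518⌉−⌈4933/518⌉ = 10−10 = 0
n=20: ⌈5411/518⌉−⌈5172/518⌉ = 11−10 = 1  ← one
positions of the first 10 ones: 0 2 4 7 9 11 13 15 17 20


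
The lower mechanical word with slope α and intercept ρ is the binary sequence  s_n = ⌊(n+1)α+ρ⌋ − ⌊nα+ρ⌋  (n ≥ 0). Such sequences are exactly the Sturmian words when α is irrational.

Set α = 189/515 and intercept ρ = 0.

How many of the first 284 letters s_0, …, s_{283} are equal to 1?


#1s = Σ_{n=0}^{283} s_n = Σ_{n=0}^{283} (⌊(n+1)α+ρ⌋ − ⌊nα+ρ⌋)
the sum telescopes: every ⌊nα+ρ⌋ with 0 < n < 284 appears once with + and once with −, leaving ⌊284α+ρ⌋ − ⌊0·α+ρ⌋
284α + ρ = (284·189) / 515 = 53676/515
ρ = 0/515
⌊53676/515⌋ = 104,  ⌊0/515⌋ = 0
#1s = 104 − 0 = 104

104


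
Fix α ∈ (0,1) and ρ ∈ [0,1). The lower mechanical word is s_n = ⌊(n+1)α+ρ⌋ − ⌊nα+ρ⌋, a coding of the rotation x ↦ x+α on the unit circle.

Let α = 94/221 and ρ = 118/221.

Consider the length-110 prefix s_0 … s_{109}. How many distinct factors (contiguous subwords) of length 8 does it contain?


9

t_n = ⌊(n·94+118)/221⌋ for n = 0 … 110:
  n=0…9: ⌊118/221⌋=0 ⌊212/221⌋=0 ⌊306/221⌋=1 ⌊400/221⌋=1 ⌊494/221⌋=2 ⌊588/221⌋=2 ⌊682/221⌋=3 ⌊776/221⌋=3 ⌊870/221⌋=3 ⌊964/221⌋=4
  n=10…19: ⌊1058/221⌋=4 ⌊1152/221⌋=5 ⌊1246/221⌋=5 ⌊1340/221⌋=6 ⌊1434/221⌋=6 ⌊1528/221⌋=6 ⌊1622/221⌋=7 ⌊1716/221⌋=7 ⌊1810/221⌋=8 ⌊1904/221⌋=8
  n=20…29: ⌊1998/221⌋=9 ⌊2092/221⌋=9 ⌊2186/221⌋=9 ⌊2280/221⌋=10 ⌊2374/221⌋=10 ⌊2468/221⌋=11 ⌊2562/221⌋=11 ⌊2656/221⌋=12 ⌊2750/221⌋=12 ⌊2844/221⌋=12
  n=30…39: ⌊2938/221⌋=13 ⌊3032/221⌋=13 ⌊3126/221⌋=14 ⌊3220/221⌋=14 ⌊3314/221⌋=14 ⌊3408/221⌋=15 ⌊3502/221⌋=15 ⌊3596/221⌋=16 ⌊3690/221⌋=16 ⌊3784/221⌋=17
  n=40…49: ⌊3878/221⌋=17 ⌊3972/221⌋=17 ⌊4066/221⌋=18 ⌊4160/221⌋=18 ⌊4254/221⌋=19 ⌊4348/221⌋=19 ⌊4442/221⌋=20 ⌊4536/221⌋=20 ⌊4630/221⌋=20 ⌊4724/221⌋=21
  n=50…59: ⌊4818/221⌋=21 ⌊4912/221⌋=22 ⌊5006/221⌋=22 ⌊5100/221⌋=23 ⌊5194/221⌋=23 ⌊5288/221⌋=23 ⌊5382/221⌋=24 ⌊5476/221⌋=24 ⌊5570/221⌋=25 ⌊5664/221⌋=25
  n=60…69: ⌊5758/221⌋=26 ⌊5852/221⌋=26 ⌊5946/221⌋=26 ⌊6040/221⌋=27 ⌊6134/221⌋=27 ⌊6228/221⌋=28 ⌊6322/221⌋=28 ⌊6416/221⌋=29 ⌊6510/221⌋=29 ⌊6604/221⌋=29
  n=70…79: ⌊6698/221⌋=30 ⌊6792/221⌋=30 ⌊6886/221⌋=31 ⌊6980/221⌋=31 ⌊7074/221⌋=32 ⌊7168/221⌋=32 ⌊7262/221⌋=32 ⌊7356/221⌋=33 ⌊7450/221⌋=33 ⌊7544/221⌋=34
  n=80…89: ⌊7638/221⌋=34 ⌊7732/221⌋=34 ⌊7826/221⌋=35 ⌊7920/221⌋=35 ⌊8014/221⌋=36 ⌊8108/221⌋=36 ⌊8202/221⌋=37 ⌊8296/221⌋=37 ⌊8390/221⌋=37 ⌊8484/221⌋=38
  n=90…99: ⌊8578/221⌋=38 ⌊8672/221⌋=39 ⌊8766/221⌋=39 ⌊8860/221⌋=40 ⌊8954/221⌋=40 ⌊9048/221⌋=40 ⌊9142/221⌋=41 ⌊9236/221⌋=41 ⌊9330/221⌋=42 ⌊9424/221⌋=42
  n=100…109: ⌊9518/221⌋=43 ⌊9612/221⌋=43 ⌊9706/221⌋=43 ⌊9800/221⌋=44 ⌊9894/221⌋=44 ⌊9988/221⌋=45 ⌊10082/221⌋=45 ⌊10176/221⌋=46 ⌊10270/221⌋=46 ⌊10364/221⌋=46
  n=110: ⌊10458/221⌋=47
s_n = t_(n+1) − t_n for n = 0 … 109 gives
prefix = 01010100101010010101001010100101001010100101010010101001010100101010010101001010010101001010100101010010101001
slide a length-8 window over [0..7] … [102..109] (103 windows); first occurrence of each distinct factor:
  [  0..  7] 01010100
  [  1..  8] 10101001
  [  2..  9] 01010010
  [  3.. 10] 10100101
  [  4.. 11] 01001010
  [  5.. 12] 10010101
  [  6.. 13] 00101010
  [ 26.. 33] 10010100
  [ 27.. 34] 00101001
  (the other 94 windows repeat one of these)
distinct factors: {00101001, 00101010, 01001010, 01010010, 01010100, 10010100, 10010101, 10100101, 10101001}
count = 9  (Sturmian bound for length 8 is 9)


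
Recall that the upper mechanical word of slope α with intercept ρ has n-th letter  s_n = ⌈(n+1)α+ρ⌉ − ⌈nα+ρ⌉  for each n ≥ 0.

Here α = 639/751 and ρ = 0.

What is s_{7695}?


(n+1)α + ρ = (7696·639) / 751 = 4917744/751
nα + ρ     = (7695·639) / 751 = 4917105/751
⌈4917744/751⌉ = 6549,  ⌈4917105/751⌉ = 6548
s_{7695} = 6549 − 6548 = 1

1


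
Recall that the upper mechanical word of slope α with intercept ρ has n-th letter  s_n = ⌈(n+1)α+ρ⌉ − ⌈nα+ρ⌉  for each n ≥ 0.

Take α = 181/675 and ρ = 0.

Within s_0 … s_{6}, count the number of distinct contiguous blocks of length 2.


t_n = ⌈(n·181)/675⌉ for n = 0 … 7:
  n=0…7: ⌈0/675⌉=0 ⌈181/675⌉=1 ⌈362/675⌉=1 ⌈543/675⌉=1 ⌈724/675⌉=2 ⌈905/675⌉=2 ⌈1086/675⌉=2 ⌈1267/675⌉=2
s_n = t_(n+1) − t_n for n = 0 … 6 gives
prefix = 1001000
slide a length-2 window over [0..1] … [5..6] (6 windows); first occurrence of each distinct factor:
  [  0..  1] 10
  [  1..  2] 00
  [  2..  3] 01
  (the other 3 windows repeat one of these)
distinct factors: {00, 01, 10}
count = 3  (Sturmian bound for length 2 is 3)

3


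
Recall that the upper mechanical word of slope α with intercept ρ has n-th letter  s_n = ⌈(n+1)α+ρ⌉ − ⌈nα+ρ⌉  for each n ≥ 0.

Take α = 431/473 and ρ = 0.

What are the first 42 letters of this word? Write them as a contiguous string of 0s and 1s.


n=0: ⌈(1·431)/473⌉ − ⌈(0·431)/473⌉ = ⌈431/473⌉ − ⌈0/473⌉ = 1 − 0 = 1
n=1: ⌈(2·431)/473⌉ − ⌈(1·431)/473⌉ = ⌈862/473⌉ − ⌈431/473⌉ = 2 − 1 = 1
n=2: ⌈(3·431)/473⌉ − ⌈(2·431)/473⌉ = ⌈1293/473⌉ − ⌈862/473⌉ = 3 − 2 = 1
n=3: ⌈(4·431)/473⌉ − ⌈(3·431)/473⌉ = ⌈1724/473⌉ − ⌈1293/473⌉ = 4 − 3 = 1
n=4: ⌈(5·431)/473⌉ − ⌈(4·431)/473⌉ = ⌈2155/473⌉ − ⌈1724/473⌉ = 5 − 4 = 1
n=5: ⌈(6·431)/473⌉ − ⌈(5·431)/473⌉ = ⌈2586/473⌉ − ⌈2155/473⌉ = 6 − 5 = 1
n=6: ⌈(7·431)/473⌉ − ⌈(6·431)/473⌉ = ⌈3017/473⌉ − ⌈2586/473⌉ = 7 − 6 = 1
n=7: ⌈(8·431)/473⌉ − ⌈(7·431)/473⌉ = ⌈3448/473⌉ − ⌈3017/473⌉ = 8 − 7 = 1
n=8: ⌈(9·431)/473⌉ − ⌈(8·431)/473⌉ = ⌈3879/473⌉ − ⌈3448/473⌉ = 9 − 8 = 1
n=9: ⌈(10·431)/473⌉ − ⌈(9·431)/473⌉ = ⌈4310/473⌉ − ⌈3879/473⌉ = 10 − 9 = 1
n=10: ⌈(11·431)/473⌉ − ⌈(10·431)/473⌉ = ⌈4741/473⌉ − ⌈4310/473⌉ = 11 − 10 = 1
n=11: ⌈(12·431)/473⌉ − ⌈(11·431)/473⌉ = ⌈5172/473⌉ − ⌈4741/473⌉ = 11 − 11 = 0
n=12: ⌈(13·431)/473⌉ − ⌈(12·431)/473⌉ = ⌈5603/473⌉ − ⌈5172/473⌉ = 12 − 11 = 1
n=13: ⌈(14·431)/473⌉ − ⌈(13·431)/473⌉ = ⌈6034/473⌉ − ⌈5603/473⌉ = 13 − 12 = 1
n=14: ⌈(15·431)/473⌉ − ⌈(14·431)/473⌉ = ⌈6465/473⌉ − ⌈6034/473⌉ = 14 − 13 = 1
n=15: ⌈(16·431)/473⌉ − ⌈(15·431)/473⌉ = ⌈6896/473⌉ − ⌈6465/473⌉ = 15 − 14 = 1
n=16: ⌈(17·431)/473⌉ − ⌈(16·431)/473⌉ = ⌈7327/473⌉ − ⌈6896/473⌉ = 16 − 15 = 1
n=17: ⌈(18·431)/473⌉ − ⌈(17·431)/473⌉ = ⌈7758/473⌉ − ⌈7327/473⌉ = 17 − 16 = 1
n=18: ⌈(19·431)/473⌉ − ⌈(18·431)/473⌉ = ⌈8189/473⌉ − ⌈7758/473⌉ = 18 − 17 = 1
n=19: ⌈(20·431)/473⌉ − ⌈(19·431)/473⌉ = ⌈8620/473⌉ − ⌈8189/473⌉ = 19 − 18 = 1
n=20: ⌈(21·431)/473⌉ − ⌈(20·431)/473⌉ = ⌈9051/473⌉ − ⌈8620/473⌉ = 20 − 19 = 1
n=21: ⌈(22·431)/473⌉ − ⌈(21·431)/473⌉ = ⌈9482/473⌉ − ⌈9051/473⌉ = 21 − 20 = 1
n=22: ⌈(23·431)/473⌉ − ⌈(22·431)/473⌉ = ⌈9913/473⌉ − ⌈9482/473⌉ = 21 − 21 = 0
n=23: ⌈(24·431)/473⌉ − ⌈(23·431)/473⌉ = ⌈10344/473⌉ − ⌈9913/473⌉ = 22 − 21 = 1
n=24: ⌈(25·431)/473⌉ − ⌈(24·431)/473⌉ = ⌈10775/473⌉ − ⌈10344/473⌉ = 23 − 22 = 1
n=25: ⌈(26·431)/473⌉ − ⌈(25·431)/473⌉ = ⌈11206/473⌉ − ⌈10775/473⌉ = 24 − 23 = 1
n=26: ⌈(27·431)/473⌉ − ⌈(26·431)/473⌉ = ⌈11637/473⌉ − ⌈11206/473⌉ = 25 − 24 = 1
n=27: ⌈(28·431)/473⌉ − ⌈(27·431)/473⌉ = ⌈12068/473⌉ − ⌈11637/473⌉ = 26 − 25 = 1
n=28: ⌈(29·431)/473⌉ − ⌈(28·431)/473⌉ = ⌈12499/473⌉ − ⌈12068/473⌉ = 27 − 26 = 1
n=29: ⌈(30·431)/473⌉ − ⌈(29·431)/473⌉ = ⌈12930/473⌉ − ⌈12499/473⌉ = 28 − 27 = 1
n=30: ⌈(31·431)/473⌉ − ⌈(30·431)/473⌉ = ⌈13361/473⌉ − ⌈12930/473⌉ = 29 − 28 = 1
n=31: ⌈(32·431)/473⌉ − ⌈(31·431)/473⌉ = ⌈13792/473⌉ − ⌈13361/473⌉ = 30 − 29 = 1
n=32: ⌈(33·431)/473⌉ − ⌈(32·431)/473⌉ = ⌈14223/473⌉ − ⌈13792/473⌉ = 31 − 30 = 1
n=33: ⌈(34·431)/473⌉ − ⌈(33·431)/473⌉ = ⌈14654/473⌉ − ⌈14223/473⌉ = 31 − 31 = 0
n=34: ⌈(35·431)/473⌉ − ⌈(34·431)/473⌉ = ⌈15085/473⌉ − ⌈14654/473⌉ = 32 − 31 = 1
n=35: ⌈(36·431)/473⌉ − ⌈(35·431)/473⌉ = ⌈15516/473⌉ − ⌈15085/473⌉ = 33 − 32 = 1
n=36: ⌈(37·431)/473⌉ − ⌈(36·431)/473⌉ = ⌈15947/473⌉ − ⌈15516/473⌉ = 34 − 33 = 1
n=37: ⌈(38·431)/473⌉ − ⌈(37·431)/473⌉ = ⌈16378/473⌉ − ⌈15947/473⌉ = 35 − 34 = 1
n=38: ⌈(39·431)/473⌉ − ⌈(38·431)/473⌉ = ⌈16809/473⌉ − ⌈16378/473⌉ = 36 − 35 = 1
n=39: ⌈(40·431)/473⌉ − ⌈(39·431)/473⌉ = ⌈17240/473⌉ − ⌈16809/473⌉ = 37 − 36 = 1
n=40: ⌈(41·431)/473⌉ − ⌈(40·431)/473⌉ = ⌈17671/473⌉ − ⌈17240/473⌉ = 38 − 37 = 1
n=41: ⌈(42·431)/473⌉ − ⌈(41·431)/473⌉ = ⌈18102/473⌉ − ⌈17671/473⌉ = 39 − 38 = 1

111111111110111111111101111111111011111111


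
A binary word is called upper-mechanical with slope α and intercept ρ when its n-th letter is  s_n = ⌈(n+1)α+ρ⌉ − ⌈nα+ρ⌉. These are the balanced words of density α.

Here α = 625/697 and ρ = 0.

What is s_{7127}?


1

(n+1)α + ρ = (7128·625) / 697 = 4455000/697
nα + ρ     = (7127·625) / 697 = 4454375/697
⌈4455000/697⌉ = 6392,  ⌈4454375/697⌉ = 6391
s_{7127} = 6392 − 6391 = 1


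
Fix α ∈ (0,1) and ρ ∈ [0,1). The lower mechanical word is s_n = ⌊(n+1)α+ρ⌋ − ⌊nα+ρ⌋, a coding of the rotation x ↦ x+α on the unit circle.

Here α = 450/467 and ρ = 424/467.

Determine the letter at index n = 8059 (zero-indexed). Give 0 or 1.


1

(n+1)α + ρ = (8060·450 + 424) / 467 = 3627424/467
nα + ρ     = (8059·450 + 424) / 467 = 3626974/467
⌊3627424/467⌋ = 7767,  ⌊3626974/467⌋ = 7766
s_{8059} = 7767 − 7766 = 1


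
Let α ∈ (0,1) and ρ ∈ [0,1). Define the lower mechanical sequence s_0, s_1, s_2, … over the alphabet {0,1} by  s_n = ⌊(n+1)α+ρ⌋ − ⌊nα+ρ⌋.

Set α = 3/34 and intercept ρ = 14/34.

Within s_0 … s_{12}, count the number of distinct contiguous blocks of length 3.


t_n = ⌊(n·3+14)/34⌋ for n = 0 … 13:
  n=0…9: ⌊14/34⌋=0 ⌊17/34⌋=0 ⌊20/34⌋=0 ⌊23/34⌋=0 ⌊26/34⌋=0 ⌊29/34⌋=0 ⌊32/34⌋=0 ⌊35/34⌋=1 ⌊38/34⌋=1 ⌊41/34⌋=1
  n=10…13: ⌊44/34⌋=1 ⌊47/34⌋=1 ⌊50/34⌋=1 ⌊53/34⌋=1
s_n = t_(n+1) − t_n for n = 0 … 12 gives
prefix = 0000001000000
slide a length-3 window over [0..2] … [10..12] (11 windows); first occurrence of each distinct factor:
  [  0..  2] 000
  [  4..  6] 001
  [  5..  7] 010
  [  6..  8] 100
  (the other 7 windows repeat one of these)
distinct factors: {000, 001, 010, 100}
count = 4  (Sturmian bound for length 3 is 4)

4


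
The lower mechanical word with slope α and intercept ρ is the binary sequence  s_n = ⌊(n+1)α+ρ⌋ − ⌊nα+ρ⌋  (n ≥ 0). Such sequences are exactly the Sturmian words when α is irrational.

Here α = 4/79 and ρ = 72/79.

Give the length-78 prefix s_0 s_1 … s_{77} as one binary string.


010000000000000000000100000000000000000001000000000000000000100000000000000000

n=0: ⌊(1·4+72)/79⌋ − ⌊(0·4+72)/79⌋ = ⌊76/79⌋ − ⌊72/79⌋ = 0 − 0 = 0
n=1: ⌊(2·4+72)/79⌋ − ⌊(1·4+72)/79⌋ = ⌊80/79⌋ − ⌊76/79⌋ = 1 − 0 = 1
n=2: ⌊(3·4+72)/79⌋ − ⌊(2·4+72)/79⌋ = ⌊84/79⌋ − ⌊80/79⌋ = 1 − 1 = 0
n=3: ⌊(4·4+72)/79⌋ − ⌊(3·4+72)/79⌋ = ⌊88/79⌋ − ⌊84/79⌋ = 1 − 1 = 0
n=4: ⌊(5·4+72)/79⌋ − ⌊(4·4+72)/79⌋ = ⌊92/79⌋ − ⌊88/79⌋ = 1 − 1 = 0
n=5: ⌊(6·4+72)/79⌋ − ⌊(5·4+72)/79⌋ = ⌊96/79⌋ − ⌊92/79⌋ = 1 − 1 = 0
n=6: ⌊(7·4+72)/79⌋ − ⌊(6·4+72)/79⌋ = ⌊100/79⌋ − ⌊96/79⌋ = 1 − 1 = 0
n=7: ⌊(8·4+72)/79⌋ − ⌊(7·4+72)/79⌋ = ⌊104/79⌋ − ⌊100/79⌋ = 1 − 1 = 0
n=8: ⌊(9·4+72)/79⌋ − ⌊(8·4+72)/79⌋ = ⌊108/79⌋ − ⌊104/79⌋ = 1 − 1 = 0
n=9: ⌊(10·4+72)/79⌋ − ⌊(9·4+72)/79⌋ = ⌊112/79⌋ − ⌊108/79⌋ = 1 − 1 = 0
n=10: ⌊(11·4+72)/79⌋ − ⌊(10·4+72)/79⌋ = ⌊116/79⌋ − ⌊112/79⌋ = 1 − 1 = 0
n=11: ⌊(12·4+72)/79⌋ − ⌊(11·4+72)/79⌋ = ⌊120/79⌋ − ⌊116/79⌋ = 1 − 1 = 0
n=12: ⌊(13·4+72)/79⌋ − ⌊(12·4+72)/79⌋ = ⌊124/79⌋ − ⌊120/79⌋ = 1 − 1 = 0
n=13: ⌊(14·4+72)/79⌋ − ⌊(13·4+72)/79⌋ = ⌊128/79⌋ − ⌊124/79⌋ = 1 − 1 = 0
n=14: ⌊(15·4+72)/79⌋ − ⌊(14·4+72)/79⌋ = ⌊132/79⌋ − ⌊128/79⌋ = 1 − 1 = 0
n=15: ⌊(16·4+72)/79⌋ − ⌊(15·4+72)/79⌋ = ⌊136/79⌋ − ⌊132/79⌋ = 1 − 1 = 0
n=16: ⌊(17·4+72)/79⌋ − ⌊(16·4+72)/79⌋ = ⌊140/79⌋ − ⌊136/79⌋ = 1 − 1 = 0
n=17: ⌊(18·4+72)/79⌋ − ⌊(17·4+72)/79⌋ = ⌊144/79⌋ − ⌊140/79⌋ = 1 − 1 = 0
n=18: ⌊(19·4+72)/79⌋ − ⌊(18·4+72)/79⌋ = ⌊148/79⌋ − ⌊144/79⌋ = 1 − 1 = 0
n=19: ⌊(20·4+72)/79⌋ − ⌊(19·4+72)/79⌋ = ⌊152/79⌋ − ⌊148/79⌋ = 1 − 1 = 0
n=20: ⌊(21·4+72)/79⌋ − ⌊(20·4+72)/79⌋ = ⌊156/79⌋ − ⌊152/79⌋ = 1 − 1 = 0
n=21: ⌊(22·4+72)/79⌋ − ⌊(21·4+72)/79⌋ = ⌊160/79⌋ − ⌊156/79⌋ = 2 − 1 = 1
n=22: ⌊(23·4+72)/79⌋ − ⌊(22·4+72)/79⌋ = ⌊164/79⌋ − ⌊160/79⌋ = 2 − 2 = 0
n=23: ⌊(24·4+72)/79⌋ − ⌊(23·4+72)/79⌋ = ⌊168/79⌋ − ⌊164/79⌋ = 2 − 2 = 0
n=24: ⌊(25·4+72)/79⌋ − ⌊(24·4+72)/79⌋ = ⌊172/79⌋ − ⌊168/79⌋ = 2 − 2 = 0
n=25: ⌊(26·4+72)/79⌋ − ⌊(25·4+72)/79⌋ = ⌊176/79⌋ − ⌊172/79⌋ = 2 − 2 = 0
n=26: ⌊(27·4+72)/79⌋ − ⌊(26·4+72)/79⌋ = ⌊180/79⌋ − ⌊176/79⌋ = 2 − 2 = 0
n=27: ⌊(28·4+72)/79⌋ − ⌊(27·4+72)/79⌋ = ⌊184/79⌋ − ⌊180/79⌋ = 2 − 2 = 0
n=28: ⌊(29·4+72)/79⌋ − ⌊(28·4+72)/79⌋ = ⌊188/79⌋ − ⌊184/79⌋ = 2 − 2 = 0
n=29: ⌊(30·4+72)/79⌋ − ⌊(29·4+72)/79⌋ = ⌊192/79⌋ − ⌊188/79⌋ = 2 − 2 = 0
n=30: ⌊(31·4+72)/79⌋ − ⌊(30·4+72)/79⌋ = ⌊196/79⌋ − ⌊192/79⌋ = 2 − 2 = 0
n=31: ⌊(32·4+72)/79⌋ − ⌊(31·4+72)/79⌋ = ⌊200/79⌋ − ⌊196/79⌋ = 2 − 2 = 0
n=32: ⌊(33·4+72)/79⌋ − ⌊(32·4+72)/79⌋ = ⌊204/79⌋ − ⌊200/79⌋ = 2 − 2 = 0
n=33: ⌊(34·4+72)/79⌋ − ⌊(33·4+72)/79⌋ = ⌊208/79⌋ − ⌊204/79⌋ = 2 − 2 = 0
n=34: ⌊(35·4+72)/79⌋ − ⌊(34·4+72)/79⌋ = ⌊212/79⌋ − ⌊208/79⌋ = 2 − 2 = 0
n=35: ⌊(36·4+72)/79⌋ − ⌊(35·4+72)/79⌋ = ⌊216/79⌋ − ⌊212/79⌋ = 2 − 2 = 0
n=36: ⌊(37·4+72)/79⌋ − ⌊(36·4+72)/79⌋ = ⌊220/79⌋ − ⌊216/79⌋ = 2 − 2 = 0
n=37: ⌊(38·4+72)/79⌋ − ⌊(37·4+72)/79⌋ = ⌊224/79⌋ − ⌊220/79⌋ = 2 − 2 = 0
n=38: ⌊(39·4+72)/79⌋ − ⌊(38·4+72)/79⌋ = ⌊228/79⌋ − ⌊224/79⌋ = 2 − 2 = 0
n=39: ⌊(40·4+72)/79⌋ − ⌊(39·4+72)/79⌋ = ⌊232/79⌋ − ⌊228/79⌋ = 2 − 2 = 0
n=40: ⌊(41·4+72)/79⌋ − ⌊(40·4+72)/79⌋ = ⌊236/79⌋ − ⌊232/79⌋ = 2 − 2 = 0
n=41: ⌊(42·4+72)/79⌋ − ⌊(41·4+72)/79⌋ = ⌊240/79⌋ − ⌊236/79⌋ = 3 − 2 = 1
n=42: ⌊(43·4+72)/79⌋ − ⌊(42·4+72)/79⌋ = ⌊244/79⌋ − ⌊240/79⌋ = 3 − 3 = 0
n=43: ⌊(44·4+72)/79⌋ − ⌊(43·4+72)/79⌋ = ⌊248/79⌋ − ⌊244/79⌋ = 3 − 3 = 0
n=44: ⌊(45·4+72)/79⌋ − ⌊(44·4+72)/79⌋ = ⌊252/79⌋ − ⌊248/79⌋ = 3 − 3 = 0
n=45: ⌊(46·4+72)/79⌋ − ⌊(45·4+72)/79⌋ = ⌊256/79⌋ − ⌊252/79⌋ = 3 − 3 = 0
n=46: ⌊(47·4+72)/79⌋ − ⌊(46·4+72)/79⌋ = ⌊260/79⌋ − ⌊256/79⌋ = 3 − 3 = 0
n=47: ⌊(48·4+72)/79⌋ − ⌊(47·4+72)/79⌋ = ⌊264/79⌋ − ⌊260/79⌋ = 3 − 3 = 0
n=48: ⌊(49·4+72)/79⌋ − ⌊(48·4+72)/79⌋ = ⌊268/79⌋ − ⌊264/79⌋ = 3 − 3 = 0
n=49: ⌊(50·4+72)/79⌋ − ⌊(49·4+72)/79⌋ = ⌊272/79⌋ − ⌊268/79⌋ = 3 − 3 = 0
n=50: ⌊(51·4+72)/79⌋ − ⌊(50·4+72)/79⌋ = ⌊276/79⌋ − ⌊272/79⌋ = 3 − 3 = 0
n=51: ⌊(52·4+72)/79⌋ − ⌊(51·4+72)/79⌋ = ⌊280/79⌋ − ⌊276/79⌋ = 3 − 3 = 0
n=52: ⌊(53·4+72)/79⌋ − ⌊(52·4+72)/79⌋ = ⌊284/79⌋ − ⌊280/79⌋ = 3 − 3 = 0
n=53: ⌊(54·4+72)/79⌋ − ⌊(53·4+72)/79⌋ = ⌊288/79⌋ − ⌊284/79⌋ = 3 − 3 = 0
n=54: ⌊(55·4+72)/79⌋ − ⌊(54·4+72)/79⌋ = ⌊292/79⌋ − ⌊288/79⌋ = 3 − 3 = 0
n=55: ⌊(56·4+72)/79⌋ − ⌊(55·4+72)/79⌋ = ⌊296/79⌋ − ⌊292/79⌋ = 3 − 3 = 0
n=56: ⌊(57·4+72)/79⌋ − ⌊(56·4+72)/79⌋ = ⌊300/79⌋ − ⌊296/79⌋ = 3 − 3 = 0
n=57: ⌊(58·4+72)/79⌋ − ⌊(57·4+72)/79⌋ = ⌊304/79⌋ − ⌊300/79⌋ = 3 − 3 = 0
n=58: ⌊(59·4+72)/79⌋ − ⌊(58·4+72)/79⌋ = ⌊308/79⌋ − ⌊304/79⌋ = 3 − 3 = 0
n=59: ⌊(60·4+72)/79⌋ − ⌊(59·4+72)/79⌋ = ⌊312/79⌋ − ⌊308/79⌋ = 3 − 3 = 0
n=60: ⌊(61·4+72)/79⌋ − ⌊(60·4+72)/79⌋ = ⌊316/79⌋ − ⌊312/79⌋ = 4 − 3 = 1
n=61: ⌊(62·4+72)/79⌋ − ⌊(61·4+72)/79⌋ = ⌊320/79⌋ − ⌊316/79⌋ = 4 − 4 = 0
n=62: ⌊(63·4+72)/79⌋ − ⌊(62·4+72)/79⌋ = ⌊324/79⌋ − ⌊320/79⌋ = 4 − 4 = 0
n=63: ⌊(64·4+72)/79⌋ − ⌊(63·4+72)/79⌋ = ⌊328/79⌋ − ⌊324/79⌋ = 4 − 4 = 0
n=64: ⌊(65·4+72)/79⌋ − ⌊(64·4+72)/79⌋ = ⌊332/79⌋ − ⌊328/79⌋ = 4 − 4 = 0
n=65: ⌊(66·4+72)/79⌋ − ⌊(65·4+72)/79⌋ = ⌊336/79⌋ − ⌊332/79⌋ = 4 − 4 = 0
n=66: ⌊(67·4+72)/79⌋ − ⌊(66·4+72)/79⌋ = ⌊340/79⌋ − ⌊336/79⌋ = 4 − 4 = 0
n=67: ⌊(68·4+72)/79⌋ − ⌊(67·4+72)/79⌋ = ⌊344/79⌋ − ⌊340/79⌋ = 4 − 4 = 0
n=68: ⌊(69·4+72)/79⌋ − ⌊(68·4+72)/79⌋ = ⌊348/79⌋ − ⌊344/79⌋ = 4 − 4 = 0
n=69: ⌊(70·4+72)/79⌋ − ⌊(69·4+72)/79⌋ = ⌊352/79⌋ − ⌊348/79⌋ = 4 − 4 = 0
n=70: ⌊(71·4+72)/79⌋ − ⌊(70·4+72)/79⌋ = ⌊356/79⌋ − ⌊352/79⌋ = 4 − 4 = 0
n=71: ⌊(72·4+72)/79⌋ − ⌊(71·4+72)/79⌋ = ⌊360/79⌋ − ⌊356/79⌋ = 4 − 4 = 0
n=72: ⌊(73·4+72)/79⌋ − ⌊(72·4+72)/79⌋ = ⌊364/79⌋ − ⌊360/79⌋ = 4 − 4 = 0
n=73: ⌊(74·4+72)/79⌋ − ⌊(73·4+72)/79⌋ = ⌊368/79⌋ − ⌊364/79⌋ = 4 − 4 = 0
n=74: ⌊(75·4+72)/79⌋ − ⌊(74·4+72)/79⌋ = ⌊372/79⌋ − ⌊368/79⌋ = 4 − 4 = 0
n=75: ⌊(76·4+72)/79⌋ − ⌊(75·4+72)/79⌋ = ⌊376/79⌋ − ⌊372/79⌋ = 4 − 4 = 0
n=76: ⌊(77·4+72)/79⌋ − ⌊(76·4+72)/79⌋ = ⌊380/79⌋ − ⌊376/79⌋ = 4 − 4 = 0
n=77: ⌊(78·4+72)/79⌋ − ⌊(77·4+72)/79⌋ = ⌊384/79⌋ − ⌊380/79⌋ = 4 − 4 = 0


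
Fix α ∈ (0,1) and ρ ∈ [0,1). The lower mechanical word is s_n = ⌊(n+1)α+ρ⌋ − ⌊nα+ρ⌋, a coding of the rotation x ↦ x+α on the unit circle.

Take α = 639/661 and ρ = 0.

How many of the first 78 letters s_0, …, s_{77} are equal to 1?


75

#1s = Σ_{n=0}^{77} s_n = Σ_{n=0}^{77} (⌊(n+1)α+ρ⌋ − ⌊nα+ρ⌋)
the sum telescopes: every ⌊nα+ρ⌋ with 0 < n < 78 appears once with + and once with −, leaving ⌊78α+ρ⌋ − ⌊0·α+ρ⌋
78α + ρ = (78·639) / 661 = 49842/661
ρ = 0/661
⌊49842/661⌋ = 75,  ⌊0/661⌋ = 0
#1s = 75 − 0 = 75


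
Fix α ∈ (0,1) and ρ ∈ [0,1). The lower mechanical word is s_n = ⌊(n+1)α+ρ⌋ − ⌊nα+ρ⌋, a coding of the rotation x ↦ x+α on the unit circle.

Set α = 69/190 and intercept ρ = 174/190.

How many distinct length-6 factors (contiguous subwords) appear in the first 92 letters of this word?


7

t_n = ⌊(n·69+174)/190⌋ for n = 0 … 92:
  n=0…9: ⌊174/190⌋=0 ⌊243/190⌋=1 ⌊312/190⌋=1 ⌊381/190⌋=2 ⌊450/190⌋=2 ⌊519/190⌋=2 ⌊588/190⌋=3 ⌊657/190⌋=3 ⌊726/190⌋=3 ⌊795/190⌋=4
  n=10…19: ⌊864/190⌋=4 ⌊933/190⌋=4 ⌊1002/190⌋=5 ⌊1071/190⌋=5 ⌊1140/190⌋=6 ⌊1209/190⌋=6 ⌊1278/190⌋=6 ⌊1347/190⌋=7 ⌊1416/190⌋=7 ⌊1485/190⌋=7
  n=20…29: ⌊1554/190⌋=8 ⌊1623/190⌋=8 ⌊1692/190⌋=8 ⌊1761/190⌋=9 ⌊1830/190⌋=9 ⌊1899/190⌋=9 ⌊1968/190⌋=10 ⌊2037/190⌋=10 ⌊2106/190⌋=11 ⌊2175/190⌋=11
  n=30…39: ⌊2244/190⌋=11 ⌊2313/190⌋=12 ⌊2382/190⌋=12 ⌊2451/190⌋=12 ⌊2520/190⌋=13 ⌊2589/190⌋=13 ⌊2658/190⌋=13 ⌊2727/190⌋=14 ⌊2796/190⌋=14 ⌊2865/190⌋=15
  n=40…49: ⌊2934/190⌋=15 ⌊3003/190⌋=15 ⌊3072/190⌋=16 ⌊3141/190⌋=16 ⌊3210/190⌋=16 ⌊3279/190⌋=17 ⌊3348/190⌋=17 ⌊3417/190⌋=17 ⌊3486/190⌋=18 ⌊3555/190⌋=18
  n=50…59: ⌊3624/190⌋=19 ⌊3693/190⌋=19 ⌊3762/190⌋=19 ⌊3831/190⌋=20 ⌊3900/190⌋=20 ⌊3969/190⌋=20 ⌊4038/190⌋=21 ⌊4107/190⌋=21 ⌊4176/190⌋=21 ⌊4245/190⌋=22
  n=60…69: ⌊4314/190⌋=22 ⌊4383/190⌋=23 ⌊4452/190⌋=23 ⌊4521/190⌋=23 ⌊4590/190⌋=24 ⌊4659/190⌋=24 ⌊4728/190⌋=24 ⌊4797/190⌋=25 ⌊4866/190⌋=25 ⌊4935/190⌋=25
  n=70…79: ⌊5004/190⌋=26 ⌊5073/190⌋=26 ⌊5142/190⌋=27 ⌊5211/190⌋=27 ⌊5280/190⌋=27 ⌊5349/190⌋=28 ⌊5418/190⌋=28 ⌊5487/190⌋=28 ⌊5556/190⌋=29 ⌊5625/190⌋=29
  n=80…89: ⌊5694/190⌋=29 ⌊5763/190⌋=30 ⌊5832/190⌋=30 ⌊5901/190⌋=31 ⌊5970/190⌋=31 ⌊6039/190⌋=31 ⌊6108/190⌋=32 ⌊6177/190⌋=32 ⌊6246/190⌋=32 ⌊6315/190⌋=33
  n=90…92: ⌊6384/190⌋=33 ⌊6453/190⌋=33 ⌊6522/190⌋=34
s_n = t_(n+1) − t_n for n = 0 … 91 gives
prefix = 10100100100101001001001001010010010010100100100101001001001010010010010100100100101001001001
slide a length-6 window over [0..5] … [86..91] (87 windows); first occurrence of each distinct factor:
  [  0..  5] 101001
  [  1..  6] 010010
  [  2..  7] 100100
  [  3..  8] 001001
  [  8.. 13] 100101
  [  9.. 14] 001010
  [ 10.. 15] 010100
  (the other 80 windows repeat one of these)
distinct factors: {001001, 001010, 010010, 010100, 100100, 100101, 101001}
count = 7  (Sturmian bound for length 6 is 7)


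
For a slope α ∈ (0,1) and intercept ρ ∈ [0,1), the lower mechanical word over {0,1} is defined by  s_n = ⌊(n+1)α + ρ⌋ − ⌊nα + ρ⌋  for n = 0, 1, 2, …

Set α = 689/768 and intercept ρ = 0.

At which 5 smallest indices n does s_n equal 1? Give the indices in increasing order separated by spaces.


1 2 3 4 5

n=0: ⌊689/768⌋−⌊0/768⌋ = 0−0 = 0
n=1: ⌊1378/768⌋−⌊689/768⌋ = 1−0 = 1  ← one
n=2: ⌊2067/768⌋−⌊1378/768⌋ = 2−1 = 1  ← one
n=3: ⌊2756/768⌋−⌊2067/768⌋ = 3−2 = 1  ← one
n=4: ⌊3445/768⌋−⌊2756/768⌋ = 4−3 = 1  ← one
n=5: ⌊4134/768⌋−⌊3445/768⌋ = 5−4 = 1  ← one
positions of the first 5 ones: 1 2 3 4 5


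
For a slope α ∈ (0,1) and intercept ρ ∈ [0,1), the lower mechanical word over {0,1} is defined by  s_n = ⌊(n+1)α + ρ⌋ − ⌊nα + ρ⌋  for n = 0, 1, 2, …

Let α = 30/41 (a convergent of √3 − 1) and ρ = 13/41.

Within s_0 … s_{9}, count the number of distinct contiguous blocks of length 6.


5

t_n = ⌊(n·30+13)/41⌋ for n = 0 … 10:
  n=0…9: ⌊13/41⌋=0 ⌊43/41⌋=1 ⌊73/41⌋=1 ⌊103/41⌋=2 ⌊133/41⌋=3 ⌊163/41⌋=3 ⌊193/41⌋=4 ⌊223/41⌋=5 ⌊253/41⌋=6 ⌊283/41⌋=6
  n=10: ⌊313/41⌋=7
s_n = t_(n+1) − t_n for n = 0 … 9 gives
prefix = 1011011101
slide a length-6 window over [0..5] … [4..9] (5 windows); first occurrence of each distinct factor:
  [  0..  5] 101101
  [  1..  6] 011011
  [  2..  7] 110111
  [  3..  8] 101110
  [  4..  9] 011101
distinct factors: {011011, 011101, 101101, 101110, 110111}
count = 5  (Sturmian bound for length 6 is 7)


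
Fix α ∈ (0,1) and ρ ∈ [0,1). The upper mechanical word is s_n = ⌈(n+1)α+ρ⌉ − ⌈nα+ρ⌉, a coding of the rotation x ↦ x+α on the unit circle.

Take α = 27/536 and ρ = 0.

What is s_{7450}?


0

(n+1)α + ρ = (7451·27) / 536 = 201177/536
nα + ρ     = (7450·27) / 536 = 201150/536
⌈201177/536⌉ = 376,  ⌈201150/536⌉ = 376
s_{7450} = 376 − 376 = 0


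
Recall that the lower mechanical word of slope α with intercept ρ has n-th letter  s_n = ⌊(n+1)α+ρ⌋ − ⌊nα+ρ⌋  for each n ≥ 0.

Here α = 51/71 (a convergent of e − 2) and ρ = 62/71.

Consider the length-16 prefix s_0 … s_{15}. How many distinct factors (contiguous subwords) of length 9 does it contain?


7

t_n = ⌊(n·51+62)/71⌋ for n = 0 … 16:
  n=0…9: ⌊62/71⌋=0 ⌊113/71⌋=1 ⌊164/71⌋=2 ⌊215/71⌋=3 ⌊266/71⌋=3 ⌊317/71⌋=4 ⌊368/71⌋=5 ⌊419/71⌋=5 ⌊470/71⌋=6 ⌊521/71⌋=7
  n=10…16: ⌊572/71⌋=8 ⌊623/71⌋=8 ⌊674/71⌋=9 ⌊725/71⌋=10 ⌊776/71⌋=10 ⌊827/71⌋=11 ⌊878/71⌋=12
s_n = t_(n+1) − t_n for n = 0 … 15 gives
prefix = 1110110111011011
slide a length-9 window over [0..8] … [7..15] (8 windows); first occurrence of each distinct factor:
  [  0..  8] 111011011
  [  1..  9] 110110111
  [  2.. 10] 101101110
  [  3.. 11] 011011101
  [  4.. 12] 110111011
  [  5.. 13] 101110110
  [  6.. 14] 011101101
  (the other 1 window repeats one of these)
distinct factors: {011011101, 011101101, 101101110, 101110110, 110110111, 110111011, 111011011}
count = 7  (Sturmian bound for length 9 is 10)


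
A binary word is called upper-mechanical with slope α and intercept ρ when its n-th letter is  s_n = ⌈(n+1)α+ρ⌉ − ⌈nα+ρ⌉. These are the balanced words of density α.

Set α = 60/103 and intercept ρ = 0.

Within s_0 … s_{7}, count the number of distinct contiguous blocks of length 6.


t_n = ⌈(n·60)/103⌉ for n = 0 … 8:
  n=0…8: ⌈0/103⌉=0 ⌈60/103⌉=1 ⌈120/103⌉=2 ⌈180/103⌉=2 ⌈240/103⌉=3 ⌈300/103⌉=3 ⌈360/103⌉=4 ⌈420/103⌉=5 ⌈480/103⌉=5
s_n = t_(n+1) − t_n for n = 0 … 7 gives
prefix = 11010110
slide a length-6 window over [0..5] … [2..7] (3 windows); first occurrence of each distinct factor:
  [  0..  5] 110101
  [  1..  6] 101011
  [  2..  7] 010110
distinct factors: {010110, 101011, 110101}
count = 3  (Sturmian bound for length 6 is 7)

3


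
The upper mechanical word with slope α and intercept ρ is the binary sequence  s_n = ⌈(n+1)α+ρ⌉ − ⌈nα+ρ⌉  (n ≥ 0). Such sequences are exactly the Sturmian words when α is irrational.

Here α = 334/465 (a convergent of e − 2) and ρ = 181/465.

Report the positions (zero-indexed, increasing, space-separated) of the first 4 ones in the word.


n=0: ⌈515/465⌉−⌈181/465⌉ = 2−1 = 1  ← one
n=1: ⌈849/465⌉−⌈515/465⌉ = 2−2 = 0
n=2: ⌈1183/465⌉−⌈849/465⌉ = 3−2 = 1  ← one
n=3: ⌈1517/465⌉−⌈1183/465⌉ = 4−3 = 1  ← one
n=4: ⌈1851/465⌉−⌈1517/465⌉ = 4−4 = 0
n=5: ⌈2185/465⌉−⌈1851/465⌉ = 5−4 = 1  ← one
positions of the first 4 ones: 0 2 3 5

0 2 3 5


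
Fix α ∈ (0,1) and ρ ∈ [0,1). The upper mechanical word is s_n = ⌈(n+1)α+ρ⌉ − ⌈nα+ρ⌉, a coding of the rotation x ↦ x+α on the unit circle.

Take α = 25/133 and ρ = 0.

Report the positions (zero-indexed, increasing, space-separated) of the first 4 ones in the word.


0 5 10 15

n=0: ⌈25/133⌉−⌈0/133⌉ = 1−0 = 1  ← one
n=1: ⌈50/133⌉−⌈25/133⌉ = 1−1 = 0
n=2: ⌈75/133⌉−⌈50/133⌉ = 1−1 = 0
n=3: ⌈100/133⌉−⌈75/133⌉ = 1−1 = 0
n=4: ⌈125/133⌉−⌈100/133⌉ = 1−1 = 0
n=5: ⌈150/133⌉−⌈125/133⌉ = 2−1 = 1  ← one
n=6: ⌈175/133⌉−⌈150/133⌉ = 2−2 = 0
n=7: ⌈200/133⌉−⌈175/133⌉ = 2−2 = 0
n=8: ⌈225/133⌉−⌈200/133⌉ = 2−2 = 0
n=9: ⌈250/133⌉−⌈225/133⌉ = 2−2 = 0
n=10: ⌈275/133⌉−⌈250/133⌉ = 3−2 = 1  ← one
n=11: ⌈300/133⌉−⌈275/133⌉ = 3−3 = 0
n=12: ⌈325/133⌉−⌈300/133⌉ = 3−3 = 0
n=13: ⌈350/133⌉−⌈325/133⌉ = 3−3 = 0
n=14: ⌈375/133⌉−⌈350/133⌉ = 3−3 = 0
n=15: ⌈400/133⌉−⌈375/133⌉ = 4−3 = 1  ← one
positions of the first 4 ones: 0 5 10 15


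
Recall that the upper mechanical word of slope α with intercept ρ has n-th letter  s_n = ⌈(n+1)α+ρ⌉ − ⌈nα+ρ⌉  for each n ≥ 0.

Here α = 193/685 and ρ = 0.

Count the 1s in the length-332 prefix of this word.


#1s = Σ_{n=0}^{331} s_n = Σ_{n=0}^{331} (⌈(n+1)α+ρ⌉ − ⌈nα+ρ⌉)
the sum telescopes: every ⌈nα+ρ⌉ with 0 < n < 332 appears once with + and once with −, leaving ⌈332α+ρ⌉ − ⌈0·α+ρ⌉
332α + ρ = (332·193) / 685 = 64076/685
ρ = 0/685
⌈64076/685⌉ = 94,  ⌈0/685⌉ = 0
#1s = 94 − 0 = 94

94


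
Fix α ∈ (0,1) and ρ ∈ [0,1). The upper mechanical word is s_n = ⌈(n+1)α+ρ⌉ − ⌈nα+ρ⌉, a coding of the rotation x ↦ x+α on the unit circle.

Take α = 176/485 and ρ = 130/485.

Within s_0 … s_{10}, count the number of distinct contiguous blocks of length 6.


t_n = ⌈(n·176+130)/485⌉ for n = 0 … 11:
  n=0…9: ⌈130/485⌉=1 ⌈306/485⌉=1 ⌈482/485⌉=1 ⌈658/485⌉=2 ⌈834/485⌉=2 ⌈1010/485⌉=3 ⌈1186/485⌉=3 ⌈1362/485⌉=3 ⌈1538/485⌉=4 ⌈1714/485⌉=4
  n=10…11: ⌈1890/485⌉=4 ⌈2066/485⌉=5
s_n = t_(n+1) − t_n for n = 0 … 10 gives
prefix = 00101001001
slide a length-6 window over [0..5] … [5..10] (6 windows); first occurrence of each distinct factor:
  [  0..  5] 001010
  [  1..  6] 010100
  [  2..  7] 101001
  [  3..  8] 010010
  [  4..  9] 100100
  [  5.. 10] 001001
distinct factors: {001001, 001010, 010010, 010100, 100100, 101001}
count = 6  (Sturmian bound for length 6 is 7)

6


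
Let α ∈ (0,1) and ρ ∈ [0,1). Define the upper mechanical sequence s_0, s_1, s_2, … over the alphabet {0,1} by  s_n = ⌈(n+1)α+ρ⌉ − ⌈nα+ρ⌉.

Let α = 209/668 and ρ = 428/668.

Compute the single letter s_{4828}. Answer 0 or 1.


(n+1)α + ρ = (4829·209 + 428) / 668 = 1009689/668
nα + ρ     = (4828·209 + 428) / 668 = 1009480/668
⌈1009689/668⌉ = 1512,  ⌈1009480/668⌉ = 1512
s_{4828} = 1512 − 1512 = 0

0


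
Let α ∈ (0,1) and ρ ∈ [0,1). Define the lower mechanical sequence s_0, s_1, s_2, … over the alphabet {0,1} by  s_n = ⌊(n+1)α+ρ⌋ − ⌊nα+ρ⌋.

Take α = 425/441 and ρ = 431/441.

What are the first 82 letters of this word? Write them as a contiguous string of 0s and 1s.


1111111111111111111111111101111111111111111111111111110111111111111111111111111111

n=0: ⌊(1·425+431)/441⌋ − ⌊(0·425+431)/441⌋ = ⌊856/441⌋ − ⌊431/441⌋ = 1 − 0 = 1
n=1: ⌊(2·425+431)/441⌋ − ⌊(1·425+431)/441⌋ = ⌊1281/441⌋ − ⌊856/441⌋ = 2 − 1 = 1
n=2: ⌊(3·425+431)/441⌋ − ⌊(2·425+431)/441⌋ = ⌊1706/441⌋ − ⌊1281/441⌋ = 3 − 2 = 1
n=3: ⌊(4·425+431)/441⌋ − ⌊(3·425+431)/441⌋ = ⌊2131/441⌋ − ⌊1706/441⌋ = 4 − 3 = 1
n=4: ⌊(5·425+431)/441⌋ − ⌊(4·425+431)/441⌋ = ⌊2556/441⌋ − ⌊2131/441⌋ = 5 − 4 = 1
n=5: ⌊(6·425+431)/441⌋ − ⌊(5·425+431)/441⌋ = ⌊2981/441⌋ − ⌊2556/441⌋ = 6 − 5 = 1
n=6: ⌊(7·425+431)/441⌋ − ⌊(6·425+431)/441⌋ = ⌊3406/441⌋ − ⌊2981/441⌋ = 7 − 6 = 1
n=7: ⌊(8·425+431)/441⌋ − ⌊(7·425+431)/441⌋ = ⌊3831/441⌋ − ⌊3406/441⌋ = 8 − 7 = 1
n=8: ⌊(9·425+431)/441⌋ − ⌊(8·425+431)/441⌋ = ⌊4256/441⌋ − ⌊3831/441⌋ = 9 − 8 = 1
n=9: ⌊(10·425+431)/441⌋ − ⌊(9·425+431)/441⌋ = ⌊4681/441⌋ − ⌊4256/441⌋ = 10 − 9 = 1
n=10: ⌊(11·425+431)/441⌋ − ⌊(10·425+431)/441⌋ = ⌊5106/441⌋ − ⌊4681/441⌋ = 11 − 10 = 1
n=11: ⌊(12·425+431)/441⌋ − ⌊(11·425+431)/441⌋ = ⌊5531/441⌋ − ⌊5106/441⌋ = 12 − 11 = 1
n=12: ⌊(13·425+431)/441⌋ − ⌊(12·425+431)/441⌋ = ⌊5956/441⌋ − ⌊5531/441⌋ = 13 − 12 = 1
n=13: ⌊(14·425+431)/441⌋ − ⌊(13·425+431)/441⌋ = ⌊6381/441⌋ − ⌊5956/441⌋ = 14 − 13 = 1
n=14: ⌊(15·425+431)/441⌋ − ⌊(14·425+431)/441⌋ = ⌊6806/441⌋ − ⌊6381/441⌋ = 15 − 14 = 1
n=15: ⌊(16·425+431)/441⌋ − ⌊(15·425+431)/441⌋ = ⌊7231/441⌋ − ⌊6806/441⌋ = 16 − 15 = 1
n=16: ⌊(17·425+431)/441⌋ − ⌊(16·425+431)/441⌋ = ⌊7656/441⌋ − ⌊7231/441⌋ = 17 − 16 = 1
n=17: ⌊(18·425+431)/441⌋ − ⌊(17·425+431)/441⌋ = ⌊8081/441⌋ − ⌊7656/441⌋ = 18 − 17 = 1
n=18: ⌊(19·425+431)/441⌋ − ⌊(18·425+431)/441⌋ = ⌊8506/441⌋ − ⌊8081/441⌋ = 19 − 18 = 1
n=19: ⌊(20·425+431)/441⌋ − ⌊(19·425+431)/441⌋ = ⌊8931/441⌋ − ⌊8506/441⌋ = 20 − 19 = 1
n=20: ⌊(21·425+431)/441⌋ − ⌊(20·425+431)/441⌋ = ⌊9356/441⌋ − ⌊8931/441⌋ = 21 − 20 = 1
n=21: ⌊(22·425+431)/441⌋ − ⌊(21·425+431)/441⌋ = ⌊9781/441⌋ − ⌊9356/441⌋ = 22 − 21 = 1
n=22: ⌊(23·425+431)/441⌋ − ⌊(22·425+431)/441⌋ = ⌊10206/441⌋ − ⌊9781/441⌋ = 23 − 22 = 1
n=23: ⌊(24·425+431)/441⌋ − ⌊(23·425+431)/441⌋ = ⌊10631/441⌋ − ⌊10206/441⌋ = 24 − 23 = 1
n=24: ⌊(25·425+431)/441⌋ − ⌊(24·425+431)/441⌋ = ⌊11056/441⌋ − ⌊10631/441⌋ = 25 − 24 = 1
n=25: ⌊(26·425+431)/441⌋ − ⌊(25·425+431)/441⌋ = ⌊11481/441⌋ − ⌊11056/441⌋ = 26 − 25 = 1
n=26: ⌊(27·425+431)/441⌋ − ⌊(26·425+431)/441⌋ = ⌊11906/441⌋ − ⌊11481/441⌋ = 26 − 26 = 0
n=27: ⌊(28·425+431)/441⌋ − ⌊(27·425+431)/441⌋ = ⌊12331/441⌋ − ⌊11906/441⌋ = 27 − 26 = 1
n=28: ⌊(29·425+431)/441⌋ − ⌊(28·425+431)/441⌋ = ⌊12756/441⌋ − ⌊12331/441⌋ = 28 − 27 = 1
n=29: ⌊(30·425+431)/441⌋ − ⌊(29·425+431)/441⌋ = ⌊13181/441⌋ − ⌊12756/441⌋ = 29 − 28 = 1
n=30: ⌊(31·425+431)/441⌋ − ⌊(30·425+431)/441⌋ = ⌊13606/441⌋ − ⌊13181/441⌋ = 30 − 29 = 1
n=31: ⌊(32·425+431)/441⌋ − ⌊(31·425+431)/441⌋ = ⌊14031/441⌋ − ⌊13606/441⌋ = 31 − 30 = 1
n=32: ⌊(33·425+431)/441⌋ − ⌊(32·425+431)/441⌋ = ⌊14456/441⌋ − ⌊14031/441⌋ = 32 − 31 = 1
n=33: ⌊(34·425+431)/441⌋ − ⌊(33·425+431)/441⌋ = ⌊14881/441⌋ − ⌊14456/441⌋ = 33 − 32 = 1
n=34: ⌊(35·425+431)/441⌋ − ⌊(34·425+431)/441⌋ = ⌊15306/441⌋ − ⌊14881/441⌋ = 34 − 33 = 1
n=35: ⌊(36·425+431)/441⌋ − ⌊(35·425+431)/441⌋ = ⌊15731/441⌋ − ⌊15306/441⌋ = 35 − 34 = 1
n=36: ⌊(37·425+431)/441⌋ − ⌊(36·425+431)/441⌋ = ⌊16156/441⌋ − ⌊15731/441⌋ = 36 − 35 = 1
n=37: ⌊(38·425+431)/441⌋ − ⌊(37·425+431)/441⌋ = ⌊16581/441⌋ − ⌊16156/441⌋ = 37 − 36 = 1
n=38: ⌊(39·425+431)/441⌋ − ⌊(38·425+431)/441⌋ = ⌊17006/441⌋ − ⌊16581/441⌋ = 38 − 37 = 1
n=39: ⌊(40·425+431)/441⌋ − ⌊(39·425+431)/441⌋ = ⌊17431/441⌋ − ⌊17006/441⌋ = 39 − 38 = 1
n=40: ⌊(41·425+431)/441⌋ − ⌊(40·425+431)/441⌋ = ⌊17856/441⌋ − ⌊17431/441⌋ = 40 − 39 = 1
n=41: ⌊(42·425+431)/441⌋ − ⌊(41·425+431)/441⌋ = ⌊18281/441⌋ − ⌊17856/441⌋ = 41 − 40 = 1
n=42: ⌊(43·425+431)/441⌋ − ⌊(42·425+431)/441⌋ = ⌊18706/441⌋ − ⌊18281/441⌋ = 42 − 41 = 1
n=43: ⌊(44·425+431)/441⌋ − ⌊(43·425+431)/441⌋ = ⌊19131/441⌋ − ⌊18706/441⌋ = 43 − 42 = 1
n=44: ⌊(45·425+431)/441⌋ − ⌊(44·425+431)/441⌋ = ⌊19556/441⌋ − ⌊19131/441⌋ = 44 − 43 = 1
n=45: ⌊(46·425+431)/441⌋ − ⌊(45·425+431)/441⌋ = ⌊19981/441⌋ − ⌊19556/441⌋ = 45 − 44 = 1
n=46: ⌊(47·425+431)/441⌋ − ⌊(46·425+431)/441⌋ = ⌊20406/441⌋ − ⌊19981/441⌋ = 46 − 45 = 1
n=47: ⌊(48·425+431)/441⌋ − ⌊(47·425+431)/441⌋ = ⌊20831/441⌋ − ⌊20406/441⌋ = 47 − 46 = 1
n=48: ⌊(49·425+431)/441⌋ − ⌊(48·425+431)/441⌋ = ⌊21256/441⌋ − ⌊20831/441⌋ = 48 − 47 = 1
n=49: ⌊(50·425+431)/441⌋ − ⌊(49·425+431)/441⌋ = ⌊21681/441⌋ − ⌊21256/441⌋ = 49 − 48 = 1
n=50: ⌊(51·425+431)/441⌋ − ⌊(50·425+431)/441⌋ = ⌊22106/441⌋ − ⌊21681/441⌋ = 50 − 49 = 1
n=51: ⌊(52·425+431)/441⌋ − ⌊(51·425+431)/441⌋ = ⌊22531/441⌋ − ⌊22106/441⌋ = 51 − 50 = 1
n=52: ⌊(53·425+431)/441⌋ − ⌊(52·425+431)/441⌋ = ⌊22956/441⌋ − ⌊22531/441⌋ = 52 − 51 = 1
n=53: ⌊(54·425+431)/441⌋ − ⌊(53·425+431)/441⌋ = ⌊23381/441⌋ − ⌊22956/441⌋ = 53 − 52 = 1
n=54: ⌊(55·425+431)/441⌋ − ⌊(54·425+431)/441⌋ = ⌊23806/441⌋ − ⌊23381/441⌋ = 53 − 53 = 0
n=55: ⌊(56·425+431)/441⌋ − ⌊(55·425+431)/441⌋ = ⌊24231/441⌋ − ⌊23806/441⌋ = 54 − 53 = 1
n=56: ⌊(57·425+431)/441⌋ − ⌊(56·425+431)/441⌋ = ⌊24656/441⌋ − ⌊24231/441⌋ = 55 − 54 = 1
n=57: ⌊(58·425+431)/441⌋ − ⌊(57·425+431)/441⌋ = ⌊25081/441⌋ − ⌊24656/441⌋ = 56 − 55 = 1
n=58: ⌊(59·425+431)/441⌋ − ⌊(58·425+431)/441⌋ = ⌊25506/441⌋ − ⌊25081/441⌋ = 57 − 56 = 1
n=59: ⌊(60·425+431)/441⌋ − ⌊(59·425+431)/441⌋ = ⌊25931/441⌋ − ⌊25506/441⌋ = 58 − 57 = 1
n=60: ⌊(61·425+431)/441⌋ − ⌊(60·425+431)/441⌋ = ⌊26356/441⌋ − ⌊25931/441⌋ = 59 − 58 = 1
n=61: ⌊(62·425+431)/441⌋ − ⌊(61·425+431)/441⌋ = ⌊26781/441⌋ − ⌊26356/441⌋ = 60 − 59 = 1
n=62: ⌊(63·425+431)/441⌋ − ⌊(62·425+431)/441⌋ = ⌊27206/441⌋ − ⌊26781/441⌋ = 61 − 60 = 1
n=63: ⌊(64·425+431)/441⌋ − ⌊(63·425+431)/441⌋ = ⌊27631/441⌋ − ⌊27206/441⌋ = 62 − 61 = 1
n=64: ⌊(65·425+431)/441⌋ − ⌊(64·425+431)/441⌋ = ⌊28056/441⌋ − ⌊27631/441⌋ = 63 − 62 = 1
n=65: ⌊(66·425+431)/441⌋ − ⌊(65·425+431)/441⌋ = ⌊28481/441⌋ − ⌊28056/441⌋ = 64 − 63 = 1
n=66: ⌊(67·425+431)/441⌋ − ⌊(66·425+431)/441⌋ = ⌊28906/441⌋ − ⌊28481/441⌋ = 65 − 64 = 1
n=67: ⌊(68·425+431)/441⌋ − ⌊(67·425+431)/441⌋ = ⌊29331/441⌋ − ⌊28906/441⌋ = 66 − 65 = 1
n=68: ⌊(69·425+431)/441⌋ − ⌊(68·425+431)/441⌋ = ⌊29756/441⌋ − ⌊29331/441⌋ = 67 − 66 = 1
n=69: ⌊(70·425+431)/441⌋ − ⌊(69·425+431)/441⌋ = ⌊30181/441⌋ − ⌊29756/441⌋ = 68 − 67 = 1
n=70: ⌊(71·425+431)/441⌋ − ⌊(70·425+431)/441⌋ = ⌊30606/441⌋ − ⌊30181/441⌋ = 69 − 68 = 1
n=71: ⌊(72·425+431)/441⌋ − ⌊(71·425+431)/441⌋ = ⌊31031/441⌋ − ⌊30606/441⌋ = 70 − 69 = 1
n=72: ⌊(73·425+431)/441⌋ − ⌊(72·425+431)/441⌋ = ⌊31456/441⌋ − ⌊31031/441⌋ = 71 − 70 = 1
n=73: ⌊(74·425+431)/441⌋ − ⌊(73·425+431)/441⌋ = ⌊31881/441⌋ − ⌊31456/441⌋ = 72 − 71 = 1
n=74: ⌊(75·425+431)/441⌋ − ⌊(74·425+431)/441⌋ = ⌊32306/441⌋ − ⌊31881/441⌋ = 73 − 72 = 1
n=75: ⌊(76·425+431)/441⌋ − ⌊(75·425+431)/441⌋ = ⌊32731/441⌋ − ⌊32306/441⌋ = 74 − 73 = 1
n=76: ⌊(77·425+431)/441⌋ − ⌊(76·425+431)/441⌋ = ⌊33156/441⌋ − ⌊32731/441⌋ = 75 − 74 = 1
n=77: ⌊(78·425+431)/441⌋ − ⌊(77·425+431)/441⌋ = ⌊33581/441⌋ − ⌊33156/441⌋ = 76 − 75 = 1
n=78: ⌊(79·425+431)/441⌋ − ⌊(78·425+431)/441⌋ = ⌊34006/441⌋ − ⌊33581/441⌋ = 77 − 76 = 1
n=79: ⌊(80·425+431)/441⌋ − ⌊(79·425+431)/441⌋ = ⌊34431/441⌋ − ⌊34006/441⌋ = 78 − 77 = 1
n=80: ⌊(81·425+431)/441⌋ − ⌊(80·425+431)/441⌋ = ⌊34856/441⌋ − ⌊34431/441⌋ = 79 − 78 = 1
n=81: ⌊(82·425+431)/441⌋ − ⌊(81·425+431)/441⌋ = ⌊35281/441⌋ − ⌊34856/441⌋ = 80 − 79 = 1
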